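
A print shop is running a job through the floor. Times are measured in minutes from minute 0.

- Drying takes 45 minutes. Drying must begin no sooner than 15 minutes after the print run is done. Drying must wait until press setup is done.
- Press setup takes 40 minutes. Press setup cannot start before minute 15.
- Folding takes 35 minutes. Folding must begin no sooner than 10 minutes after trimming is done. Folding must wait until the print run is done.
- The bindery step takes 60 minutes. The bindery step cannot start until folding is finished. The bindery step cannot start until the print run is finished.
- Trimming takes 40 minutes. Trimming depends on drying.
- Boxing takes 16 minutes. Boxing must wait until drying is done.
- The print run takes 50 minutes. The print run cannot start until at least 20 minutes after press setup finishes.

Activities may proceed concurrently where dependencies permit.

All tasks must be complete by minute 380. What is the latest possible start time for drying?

190

The bindery step has no dependents, so it just needs to finish by minute 380. Starting by 380 − 60 = minute 320 achieves that.
Folding feeds into the bindery step (must start by minute 320); so folding must finish by minute 320 and therefore start by minute 285.
Trimming feeds into folding (must start by minute 285, minus 10-minute gap → minute 275); so trimming must finish by minute 275 and therefore start by minute 235.
Nothing follows boxing; the deadline of minute 380 is its only limit. It must start by 380 − 16 = minute 364.
Drying has several dependents: trimming (must start by minute 235); boxing (must start by minute 364). The earliest of those limits is minute 235, so drying must start by 235 − 45 = minute 190.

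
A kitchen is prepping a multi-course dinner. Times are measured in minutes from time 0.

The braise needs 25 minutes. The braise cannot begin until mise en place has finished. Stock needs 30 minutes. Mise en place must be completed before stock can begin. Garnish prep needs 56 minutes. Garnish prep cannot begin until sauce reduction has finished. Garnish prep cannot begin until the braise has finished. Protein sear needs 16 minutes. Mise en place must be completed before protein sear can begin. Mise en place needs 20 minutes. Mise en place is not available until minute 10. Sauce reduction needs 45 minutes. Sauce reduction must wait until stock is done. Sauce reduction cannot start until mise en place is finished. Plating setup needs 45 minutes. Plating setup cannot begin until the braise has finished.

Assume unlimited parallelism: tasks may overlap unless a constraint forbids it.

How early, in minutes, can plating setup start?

55

Mise en place cannot begin until its own release at minute 10. It runs from minute 10 to 10 + 20 = minute 30.
The braise waits on mise en place (finishes minute 30), so it starts at minute 30 and finishes at 30 + 25 = minute 55.
Plating setup waits on the braise (finishes minute 55), so the earliest it can start is minute 55.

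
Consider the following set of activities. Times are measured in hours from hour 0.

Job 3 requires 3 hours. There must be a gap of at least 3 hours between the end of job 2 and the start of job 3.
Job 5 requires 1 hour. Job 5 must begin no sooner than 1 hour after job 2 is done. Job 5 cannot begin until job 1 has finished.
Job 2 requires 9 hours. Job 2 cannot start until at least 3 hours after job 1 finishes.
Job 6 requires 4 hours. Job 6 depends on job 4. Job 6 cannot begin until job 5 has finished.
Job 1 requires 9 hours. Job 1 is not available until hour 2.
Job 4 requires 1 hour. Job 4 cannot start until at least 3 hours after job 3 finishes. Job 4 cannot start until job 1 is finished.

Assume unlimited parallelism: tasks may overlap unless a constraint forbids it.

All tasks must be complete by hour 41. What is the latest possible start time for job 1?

6

Job 6 must finish by hour 41; it takes 4 hours, so it must start by 41 − 4 = hour 37.
Job 4 has to be done before job 6 (must start by hour 37). That means finishing by hour 37, i.e. starting by 37 − 1 = hour 36.
Job 3 has to be done before job 4 (must start by hour 36, minus 3-hour gap → hour 33). That means finishing by hour 33, i.e. starting by 33 − 3 = hour 30.
Job 5 must finish before job 6 (must start by hour 37). With a 1-hour duration, job 5 must start by 37 − 1 = hour 36.
For job 2: job 3 (must start by hour 30, minus 3-hour gap → hour 27); job 5 (must start by hour 36, minus 1-hour gap → hour 35). The most restrictive is hour 27; with a 9-hour duration, job 2 must start by hour 18.
Job 1 must finish in time for job 2 (must start by hour 18, minus 3-hour gap → hour 15); job 4 (must start by hour 36); job 5 (must start by hour 36). The tightest is hour 15, so job 1 must start by 15 − 9 = hour 6.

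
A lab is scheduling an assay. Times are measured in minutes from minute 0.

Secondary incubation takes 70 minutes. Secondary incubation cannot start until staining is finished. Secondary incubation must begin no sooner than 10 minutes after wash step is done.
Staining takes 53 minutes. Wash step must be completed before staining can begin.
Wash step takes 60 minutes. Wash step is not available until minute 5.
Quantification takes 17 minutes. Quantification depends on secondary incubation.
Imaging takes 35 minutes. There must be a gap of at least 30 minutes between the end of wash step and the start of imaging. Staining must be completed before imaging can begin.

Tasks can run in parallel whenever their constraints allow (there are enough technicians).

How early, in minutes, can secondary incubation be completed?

188

Wash step cannot begin until its own release at minute 5. It runs from minute 5 to 5 + 60 = minute 65.
Staining cannot begin until wash step (finishes minute 65). It runs from minute 65 to 65 + 53 = minute 118.
For secondary incubation: staining (finishes minute 118); wash step (finishes minute 65, plus 10-minute gap → minute 75). Taking the maximum gives a start of minute 118, and it finishes at 118 + 70 = minute 188.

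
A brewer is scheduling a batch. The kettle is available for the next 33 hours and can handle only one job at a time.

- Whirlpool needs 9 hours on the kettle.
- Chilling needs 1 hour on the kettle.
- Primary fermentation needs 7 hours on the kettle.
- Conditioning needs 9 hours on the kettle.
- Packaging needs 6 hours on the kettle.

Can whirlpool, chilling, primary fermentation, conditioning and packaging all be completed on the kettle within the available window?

Running back to back, the jobs need 9 + 1 + 7 + 9 + 6 = 32 hours on the kettle.
Since 32 ≤ 33, they fit within the window.

Yes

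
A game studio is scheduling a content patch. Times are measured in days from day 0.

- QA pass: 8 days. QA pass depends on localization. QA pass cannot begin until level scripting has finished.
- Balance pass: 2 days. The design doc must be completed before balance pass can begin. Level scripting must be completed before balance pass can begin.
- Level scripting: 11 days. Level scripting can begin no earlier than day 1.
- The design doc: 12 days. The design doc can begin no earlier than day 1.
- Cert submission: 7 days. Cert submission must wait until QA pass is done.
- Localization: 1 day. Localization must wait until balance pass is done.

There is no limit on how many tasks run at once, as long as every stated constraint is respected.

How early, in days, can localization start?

Level scripting cannot begin until its own release at day 1. It runs from day 1 to 1 + 11 = day 12.
The design doc cannot begin until its own release at day 1. It runs from day 1 to 1 + 12 = day 13.
Balance pass cannot start until the design doc (finishes day 13); level scripting (finishes day 12). The controlling bound is day 13, so balance pass finishes at 13 + 2 = day 15.
Localization waits on balance pass (finishes day 15), so the earliest it can start is day 15.

15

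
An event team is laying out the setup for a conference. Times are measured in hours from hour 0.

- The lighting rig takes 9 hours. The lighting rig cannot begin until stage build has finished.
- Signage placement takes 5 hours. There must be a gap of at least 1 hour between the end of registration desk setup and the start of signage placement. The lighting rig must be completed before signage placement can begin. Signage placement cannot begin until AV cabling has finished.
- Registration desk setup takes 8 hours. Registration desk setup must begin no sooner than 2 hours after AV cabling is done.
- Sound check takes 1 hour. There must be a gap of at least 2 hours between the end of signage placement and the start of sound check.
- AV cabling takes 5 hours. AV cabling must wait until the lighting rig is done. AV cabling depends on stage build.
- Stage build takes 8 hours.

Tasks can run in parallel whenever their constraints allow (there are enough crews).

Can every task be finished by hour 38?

Stage build can start immediately at hour 0; it finishes at hour 8.
The lighting rig waits on stage build (finishes hour 8), so it starts at hour 8 and finishes at 8 + 9 = hour 17.
AV cabling cannot start until the lighting rig (finishes hour 17); stage build (finishes hour 8). The controlling bound is hour 17, so AV cabling finishes at 17 + 5 = hour 22.
After AV cabling (finishes hour 22, plus 2-hour gap → hour 24), registration desk setup can start at hour 24 and finishes at hour 32.
Signage placement has to wait for registration desk setup (finishes hour 32, plus 1-hour gap → hour 33); the lighting rig (finishes hour 17); AV cabling (finishes hour 22). The latest of these is hour 33, so signage placement runs hour 33 to 33 + 5 = hour 38.
After signage placement (finishes hour 38, plus 2-hour gap → hour 40), sound check can start at hour 40 and finishes at hour 41.
The earliest everything can be done is hour 41, which is after the deadline of 38, so it is not possible.

No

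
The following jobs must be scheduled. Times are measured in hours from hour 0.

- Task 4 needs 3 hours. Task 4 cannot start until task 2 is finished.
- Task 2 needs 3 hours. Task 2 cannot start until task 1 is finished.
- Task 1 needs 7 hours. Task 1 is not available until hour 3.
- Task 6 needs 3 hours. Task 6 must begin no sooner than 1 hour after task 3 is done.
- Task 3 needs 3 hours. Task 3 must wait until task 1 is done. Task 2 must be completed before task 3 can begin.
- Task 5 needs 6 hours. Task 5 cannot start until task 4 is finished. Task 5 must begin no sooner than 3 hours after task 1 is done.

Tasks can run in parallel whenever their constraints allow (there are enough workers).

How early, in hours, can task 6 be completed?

Task 1 cannot begin until its own release at hour 3. It runs from hour 3 to 3 + 7 = hour 10.
Task 2 waits on task 1 (finishes hour 10), so it starts at hour 10 and finishes at 10 + 3 = hour 13.
Task 3 cannot start until task 1 (finishes hour 10); task 2 (finishes hour 13). The controlling bound is hour 13, so task 3 finishes at 13 + 3 = hour 16.
Task 6 waits on task 3 (finishes hour 16, plus 1-hour gap → hour 17), so it starts at hour 17 and finishes at 17 + 3 = hour 20.

20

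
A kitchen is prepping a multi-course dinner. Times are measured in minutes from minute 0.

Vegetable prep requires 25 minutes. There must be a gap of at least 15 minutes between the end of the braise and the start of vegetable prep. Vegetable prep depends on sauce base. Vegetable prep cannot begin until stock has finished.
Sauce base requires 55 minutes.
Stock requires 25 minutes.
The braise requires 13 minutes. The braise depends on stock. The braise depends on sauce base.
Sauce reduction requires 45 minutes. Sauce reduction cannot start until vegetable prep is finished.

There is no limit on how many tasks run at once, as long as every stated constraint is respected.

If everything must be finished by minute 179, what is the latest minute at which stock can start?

To finish by minute 179, sauce reduction (duration 45) must start no later than minute 134.
Since sauce reduction (must start by minute 134) depends on it, vegetable prep must finish by minute 134. Backing off its 25-minute duration gives a latest start of minute 109.
The braise has to be done before vegetable prep (must start by minute 109, minus 15-minute gap → minute 94). That means finishing by minute 94, i.e. starting by 94 − 13 = minute 81.
Stock has several dependents: the braise (must start by minute 81); vegetable prep (must start by minute 109). The earliest of those limits is minute 81, so stock must start by 81 − 25 = minute 56.

56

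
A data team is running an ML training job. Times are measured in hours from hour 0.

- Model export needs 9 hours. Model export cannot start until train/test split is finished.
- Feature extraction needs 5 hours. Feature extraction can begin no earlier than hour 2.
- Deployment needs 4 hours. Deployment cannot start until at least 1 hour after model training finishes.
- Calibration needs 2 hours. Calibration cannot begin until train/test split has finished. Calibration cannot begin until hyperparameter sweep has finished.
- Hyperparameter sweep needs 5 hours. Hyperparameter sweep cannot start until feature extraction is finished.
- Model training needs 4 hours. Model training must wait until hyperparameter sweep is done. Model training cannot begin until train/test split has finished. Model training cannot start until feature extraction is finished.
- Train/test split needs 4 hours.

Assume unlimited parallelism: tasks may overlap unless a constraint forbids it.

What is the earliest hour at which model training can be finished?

Train/test split has no prerequisites, so it starts at hour 0 and finishes at hour 4.
Feature extraction cannot begin until its own release at hour 2. It runs from hour 2 to 2 + 5 = hour 7.
Hyperparameter sweep waits on feature extraction (finishes hour 7), so it starts at hour 7 and finishes at 7 + 5 = hour 12.
Model training has to wait for hyperparameter sweep (finishes hour 12); train/test split (finishes hour 4); feature extraction (finishes hour 7). The latest of these is hour 12, so model training runs hour 12 to 12 + 4 = hour 16.

16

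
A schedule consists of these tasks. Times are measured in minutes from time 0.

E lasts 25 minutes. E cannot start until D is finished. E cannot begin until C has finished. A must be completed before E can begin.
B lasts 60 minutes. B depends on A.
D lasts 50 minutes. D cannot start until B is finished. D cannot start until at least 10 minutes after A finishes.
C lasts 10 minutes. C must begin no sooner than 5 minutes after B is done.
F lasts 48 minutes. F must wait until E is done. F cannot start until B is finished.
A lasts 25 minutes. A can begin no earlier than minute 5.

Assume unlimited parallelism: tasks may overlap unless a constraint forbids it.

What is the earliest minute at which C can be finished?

A cannot begin until its own release at minute 5. It runs from minute 5 to 5 + 25 = minute 30.
B cannot begin until A (finishes minute 30). It runs from minute 30 to 30 + 60 = minute 90.
After B (finishes minute 90, plus 5-minute gap → minute 95), C can start at minute 95 and finishes at minute 105.

105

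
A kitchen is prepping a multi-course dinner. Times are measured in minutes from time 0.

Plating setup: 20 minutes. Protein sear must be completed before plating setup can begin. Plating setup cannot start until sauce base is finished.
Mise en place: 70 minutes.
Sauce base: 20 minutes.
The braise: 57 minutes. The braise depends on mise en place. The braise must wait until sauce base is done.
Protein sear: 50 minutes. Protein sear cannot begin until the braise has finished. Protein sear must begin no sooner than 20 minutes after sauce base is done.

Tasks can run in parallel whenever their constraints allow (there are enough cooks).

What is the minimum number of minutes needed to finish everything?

197

Sauce base has no prerequisites, so it starts at minute 0 and finishes at minute 20.
Mise en place can start immediately at minute 0; it finishes at minute 70.
The braise has to wait for mise en place (finishes minute 70); sauce base (finishes minute 20). The latest of these is minute 70, so the braise runs minute 70 to 70 + 57 = minute 127.
Protein sear has to wait for the braise (finishes minute 127); sauce base (finishes minute 20, plus 20-minute gap → minute 40). The latest of these is minute 127, so protein sear runs minute 127 to 127 + 50 = minute 177.
Plating setup needs all of protein sear (finishes minute 177); sauce base (finishes minute 20). That puts its earliest start at minute 177; it finishes at 177 + 20 = minute 197.
All tasks are finished once the last one completes. Finish times: Mise en place at 70, Sauce base at 20, The braise at 127, Protein sear at 177, Plating setup at 197. The latest is minute 197.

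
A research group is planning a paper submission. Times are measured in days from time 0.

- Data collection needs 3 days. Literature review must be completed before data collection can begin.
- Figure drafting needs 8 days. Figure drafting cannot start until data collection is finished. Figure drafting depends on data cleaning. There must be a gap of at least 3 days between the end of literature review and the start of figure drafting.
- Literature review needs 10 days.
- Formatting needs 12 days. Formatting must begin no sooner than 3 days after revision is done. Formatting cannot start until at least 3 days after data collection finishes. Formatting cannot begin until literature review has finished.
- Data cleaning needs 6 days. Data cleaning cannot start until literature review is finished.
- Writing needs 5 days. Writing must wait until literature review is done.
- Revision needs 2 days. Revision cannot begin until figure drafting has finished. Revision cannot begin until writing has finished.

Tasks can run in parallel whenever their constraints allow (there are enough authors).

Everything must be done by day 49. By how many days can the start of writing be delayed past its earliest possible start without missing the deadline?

17

Nothing blocks literature review, so it runs from day 0 to day 10.
After literature review (finishes day 10), writing can start at day 10 and finishes at day 15.

Working backward from the deadline:
To finish by day 49, formatting (duration 12) must start no later than day 37.
Revision feeds into formatting (must start by day 37, minus 3-day gap → day 34); so revision must finish by day 34 and therefore start by day 32.
Writing feeds into revision (must start by day 32); so writing must finish by day 32 and therefore start by day 27.
So writing can start as early as day 10 and as late as day 27, giving 27 − 10 = 17 days of slack.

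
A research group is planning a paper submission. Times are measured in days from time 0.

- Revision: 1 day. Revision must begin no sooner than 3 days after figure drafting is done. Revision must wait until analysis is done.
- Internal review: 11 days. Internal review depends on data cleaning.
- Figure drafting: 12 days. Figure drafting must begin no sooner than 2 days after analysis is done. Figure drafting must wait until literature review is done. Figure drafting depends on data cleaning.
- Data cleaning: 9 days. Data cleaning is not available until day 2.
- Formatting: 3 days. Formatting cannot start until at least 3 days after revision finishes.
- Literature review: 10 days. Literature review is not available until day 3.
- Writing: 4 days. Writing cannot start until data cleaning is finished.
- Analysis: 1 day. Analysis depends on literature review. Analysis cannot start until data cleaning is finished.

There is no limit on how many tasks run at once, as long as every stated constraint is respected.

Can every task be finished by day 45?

Yes

Data cleaning cannot begin until its own release at day 2. It runs from day 2 to 2 + 9 = day 11.
Internal review waits on data cleaning (finishes day 11), so it starts at day 11 and finishes at 11 + 11 = day 22.
Writing waits on data cleaning (finishes day 11), so it starts at day 11 and finishes at 11 + 4 = day 15.
Literature review cannot begin until its own release at day 3. It runs from day 3 to 3 + 10 = day 13.
For analysis: literature review (finishes day 13); data cleaning (finishes day 11). Taking the maximum gives a start of day 13, and it finishes at 13 + 1 = day 14.
For figure drafting: analysis (finishes day 14, plus 2-day gap → day 16); literature review (finishes day 13); data cleaning (finishes day 11). Taking the maximum gives a start of day 16, and it finishes at 16 + 12 = day 28.
Revision needs all of figure drafting (finishes day 28, plus 3-day gap → day 31); analysis (finishes day 14). That puts its earliest start at day 31; it finishes at 31 + 1 = day 32.
After revision (finishes day 32, plus 3-day gap → day 35), formatting can start at day 35 and finishes at day 38.
Every task is finished by day 38, which is no later than the deadline of 45, so the schedule is feasible.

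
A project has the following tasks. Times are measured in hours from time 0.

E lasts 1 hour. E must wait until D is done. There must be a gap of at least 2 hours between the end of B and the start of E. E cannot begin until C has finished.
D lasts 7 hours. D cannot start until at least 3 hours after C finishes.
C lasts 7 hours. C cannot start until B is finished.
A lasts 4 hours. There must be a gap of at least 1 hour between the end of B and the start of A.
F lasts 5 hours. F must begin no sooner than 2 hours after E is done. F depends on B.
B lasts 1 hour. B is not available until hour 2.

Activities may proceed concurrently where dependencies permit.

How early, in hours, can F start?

After its own release at hour 2, B can start at hour 2 and finishes at hour 3.
C cannot begin until B (finishes hour 3). It runs from hour 3 to 3 + 7 = hour 10.
After C (finishes hour 10, plus 3-hour gap → hour 13), D can start at hour 13 and finishes at hour 20.
E needs all of D (finishes hour 20); B (finishes hour 3, plus 2-hour gap → hour 5); C (finishes hour 10). That puts its earliest start at hour 20; it finishes at 20 + 1 = hour 21.
F waits on E (finishes hour 21, plus 2-hour gap → hour 23); B (finishes hour 3). The latest of these is hour 23, which is the earliest F can start.

23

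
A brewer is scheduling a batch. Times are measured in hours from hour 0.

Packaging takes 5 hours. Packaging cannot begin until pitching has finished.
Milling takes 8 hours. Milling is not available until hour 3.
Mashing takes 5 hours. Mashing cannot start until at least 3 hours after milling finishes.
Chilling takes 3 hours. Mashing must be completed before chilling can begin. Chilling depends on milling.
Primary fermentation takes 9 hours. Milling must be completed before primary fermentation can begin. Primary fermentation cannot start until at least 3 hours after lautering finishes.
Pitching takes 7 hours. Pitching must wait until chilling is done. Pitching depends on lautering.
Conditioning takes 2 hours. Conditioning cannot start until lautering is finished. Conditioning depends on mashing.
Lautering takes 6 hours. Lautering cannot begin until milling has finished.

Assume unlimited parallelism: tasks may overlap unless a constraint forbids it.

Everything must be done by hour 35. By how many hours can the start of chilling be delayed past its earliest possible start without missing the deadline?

1

After its own release at hour 3, milling can start at hour 3 and finishes at hour 11.
Mashing waits on milling (finishes hour 11, plus 3-hour gap → hour 14), so it starts at hour 14 and finishes at 14 + 5 = hour 19.
Chilling needs all of mashing (finishes hour 19); milling (finishes hour 11). That puts its earliest start at hour 19; it finishes at 19 + 3 = hour 22.

Working backward from the deadline:
Packaging has no dependents, so it just needs to finish by hour 35. Starting by 35 − 5 = hour 30 achieves that.
Pitching has to be done before packaging (must start by hour 30). That means finishing by hour 30, i.e. starting by 30 − 7 = hour 23.
Chilling must finish before pitching (must start by hour 23). With a 3-hour duration, chilling must start by 23 − 3 = hour 20.
So chilling can start as early as hour 19 and as late as hour 20, giving 20 − 19 = 1 hour of slack.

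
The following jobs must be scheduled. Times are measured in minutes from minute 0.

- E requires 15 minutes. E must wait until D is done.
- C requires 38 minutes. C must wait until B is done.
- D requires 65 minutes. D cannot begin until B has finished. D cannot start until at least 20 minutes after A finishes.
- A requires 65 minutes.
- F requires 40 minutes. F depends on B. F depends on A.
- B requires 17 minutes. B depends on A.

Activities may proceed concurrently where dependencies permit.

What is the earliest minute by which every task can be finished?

165

A can start immediately at minute 0; it finishes at minute 65.
After A (finishes minute 65), B can start at minute 65 and finishes at minute 82.
For F: B (finishes minute 82); A (finishes minute 65). Taking the maximum gives a start of minute 82, and it finishes at 82 + 40 = minute 122.
D needs all of B (finishes minute 82); A (finishes minute 65, plus 20-minute gap → minute 85). That puts its earliest start at minute 85; it finishes at 85 + 65 = minute 150.
E cannot begin until D (finishes minute 150). It runs from minute 150 to 150 + 15 = minute 165.
C cannot begin until B (finishes minute 82). It runs from minute 82 to 82 + 38 = minute 120.
All tasks are finished once the last one completes. Finish times: A at 65, B at 82, C at 120, D at 150, E at 165, F at 122. The latest is minute 165.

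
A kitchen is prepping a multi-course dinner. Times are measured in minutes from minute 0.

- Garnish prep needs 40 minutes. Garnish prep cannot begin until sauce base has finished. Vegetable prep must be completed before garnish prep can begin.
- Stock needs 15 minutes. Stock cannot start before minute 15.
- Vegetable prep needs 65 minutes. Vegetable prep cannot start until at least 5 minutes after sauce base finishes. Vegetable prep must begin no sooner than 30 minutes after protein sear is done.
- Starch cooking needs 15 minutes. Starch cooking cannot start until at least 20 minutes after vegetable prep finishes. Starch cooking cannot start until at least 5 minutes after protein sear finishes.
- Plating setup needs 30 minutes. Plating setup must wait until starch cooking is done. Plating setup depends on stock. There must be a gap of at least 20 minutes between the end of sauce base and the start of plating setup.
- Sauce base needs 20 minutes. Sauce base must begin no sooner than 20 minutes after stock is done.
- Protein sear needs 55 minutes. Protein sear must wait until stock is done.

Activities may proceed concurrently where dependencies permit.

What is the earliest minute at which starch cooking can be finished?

Stock waits on its own release at minute 15, so it starts at minute 15 and finishes at 15 + 15 = minute 30.
After stock (finishes minute 30), protein sear can start at minute 30 and finishes at minute 85.
After stock (finishes minute 30, plus 20-minute gap → minute 50), sauce base can start at minute 50 and finishes at minute 70.
Vegetable prep cannot start until sauce base (finishes minute 70, plus 5-minute gap → minute 75); protein sear (finishes minute 85, plus 30-minute gap → minute 115). The controlling bound is minute 115, so vegetable prep finishes at 115 + 65 = minute 180.
Starch cooking has to wait for vegetable prep (finishes minute 180, plus 20-minute gap → minute 200); protein sear (finishes minute 85, plus 5-minute gap → minute 90). The latest of these is minute 200, so starch cooking runs minute 200 to 200 + 15 = minute 215.

215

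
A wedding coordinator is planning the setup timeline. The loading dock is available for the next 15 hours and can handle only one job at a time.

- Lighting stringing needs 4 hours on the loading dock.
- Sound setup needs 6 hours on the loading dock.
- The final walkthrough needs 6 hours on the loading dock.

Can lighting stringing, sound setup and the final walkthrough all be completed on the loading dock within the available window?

No

Running back to back, the jobs need 4 + 6 + 6 = 16 hours on the loading dock.
Since 16 > 15, they cannot all fit.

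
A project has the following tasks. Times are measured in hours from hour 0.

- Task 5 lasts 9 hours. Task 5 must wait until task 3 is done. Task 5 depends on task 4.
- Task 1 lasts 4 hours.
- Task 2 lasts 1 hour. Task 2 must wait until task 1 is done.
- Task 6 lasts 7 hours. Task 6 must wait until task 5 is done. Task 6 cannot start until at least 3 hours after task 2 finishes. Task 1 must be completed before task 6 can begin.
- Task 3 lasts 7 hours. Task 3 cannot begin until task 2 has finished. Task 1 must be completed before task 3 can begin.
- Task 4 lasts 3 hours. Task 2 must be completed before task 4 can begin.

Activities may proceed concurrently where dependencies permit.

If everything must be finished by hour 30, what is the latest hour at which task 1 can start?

2

Task 6 must finish by hour 30; it takes 7 hours, so it must start by 30 − 7 = hour 23.
Task 5 has to be done before task 6 (must start by hour 23). That means finishing by hour 23, i.e. starting by 23 − 9 = hour 14.
Task 3 feeds into task 5 (must start by hour 14); so task 3 must finish by hour 14 and therefore start by hour 7.
Task 4 feeds into task 5 (must start by hour 14); so task 4 must finish by hour 14 and therefore start by hour 11.
For task 2: task 3 (must start by hour 7); task 4 (must start by hour 11); task 6 (must start by hour 23, minus 3-hour gap → hour 20). The most restrictive is hour 7; with a 1-hour duration, task 2 must start by hour 6.
Task 1 feeds task 2 (must start by hour 6); task 3 (must start by hour 7); task 6 (must start by hour 23). Taking the minimum, task 1 must finish by hour 6 and start by 6 − 4 = hour 2.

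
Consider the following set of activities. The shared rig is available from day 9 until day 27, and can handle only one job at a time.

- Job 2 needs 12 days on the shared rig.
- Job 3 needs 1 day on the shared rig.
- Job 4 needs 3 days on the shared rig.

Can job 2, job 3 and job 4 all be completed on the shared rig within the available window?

The shared rig window is 27 − 9 = 18 days.
Running back to back, the jobs need 12 + 1 + 3 = 16 days on the shared rig.
Since 16 ≤ 18, they fit within the window.

Yes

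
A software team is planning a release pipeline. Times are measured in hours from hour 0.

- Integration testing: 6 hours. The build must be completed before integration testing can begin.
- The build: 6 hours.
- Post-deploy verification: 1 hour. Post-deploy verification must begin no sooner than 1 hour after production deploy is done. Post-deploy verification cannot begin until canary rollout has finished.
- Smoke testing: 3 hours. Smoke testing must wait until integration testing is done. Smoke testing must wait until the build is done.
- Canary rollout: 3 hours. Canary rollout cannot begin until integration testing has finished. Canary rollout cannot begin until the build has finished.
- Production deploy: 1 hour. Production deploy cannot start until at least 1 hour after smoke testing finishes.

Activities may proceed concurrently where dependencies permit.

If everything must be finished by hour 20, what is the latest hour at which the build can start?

To finish by hour 20, post-deploy verification (duration 1) must start no later than hour 19.
Production deploy has to be done before post-deploy verification (must start by hour 19, minus 1-hour gap → hour 18). That means finishing by hour 18, i.e. starting by 18 − 1 = hour 17.
Smoke testing feeds into production deploy (must start by hour 17, minus 1-hour gap → hour 16); so smoke testing must finish by hour 16 and therefore start by hour 13.
Since post-deploy verification (must start by hour 19) depends on it, canary rollout must finish by hour 19. Backing off its 3-hour duration gives a latest start of hour 16.
Integration testing must finish in time for smoke testing (must start by hour 13); canary rollout (must start by hour 16). The tightest is hour 13, so integration testing must start by 13 − 6 = hour 7.
The build feeds integration testing (must start by hour 7); smoke testing (must start by hour 13); canary rollout (must start by hour 16). Taking the minimum, the build must finish by hour 7 and start by 7 − 6 = hour 1.

1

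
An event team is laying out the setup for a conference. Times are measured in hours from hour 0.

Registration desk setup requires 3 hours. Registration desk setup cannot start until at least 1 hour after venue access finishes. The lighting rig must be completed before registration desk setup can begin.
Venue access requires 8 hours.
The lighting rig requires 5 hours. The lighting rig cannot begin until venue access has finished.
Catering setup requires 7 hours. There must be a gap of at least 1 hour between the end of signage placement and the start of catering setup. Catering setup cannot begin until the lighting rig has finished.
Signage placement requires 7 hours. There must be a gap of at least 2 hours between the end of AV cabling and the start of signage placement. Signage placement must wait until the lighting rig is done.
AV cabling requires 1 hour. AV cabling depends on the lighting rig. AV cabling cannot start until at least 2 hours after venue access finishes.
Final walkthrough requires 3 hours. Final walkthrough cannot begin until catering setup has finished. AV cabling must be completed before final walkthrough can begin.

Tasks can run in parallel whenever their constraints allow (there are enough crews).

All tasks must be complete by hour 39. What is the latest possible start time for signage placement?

Final walkthrough must finish by hour 39; it takes 3 hours, so it must start by 39 − 3 = hour 36.
Catering setup feeds into final walkthrough (must start by hour 36); so catering setup must finish by hour 36 and therefore start by hour 29.
Signage placement has to be done before catering setup (must start by hour 29, minus 1-hour gap → hour 28). That means finishing by hour 28, i.e. starting by 28 − 7 = hour 21.

21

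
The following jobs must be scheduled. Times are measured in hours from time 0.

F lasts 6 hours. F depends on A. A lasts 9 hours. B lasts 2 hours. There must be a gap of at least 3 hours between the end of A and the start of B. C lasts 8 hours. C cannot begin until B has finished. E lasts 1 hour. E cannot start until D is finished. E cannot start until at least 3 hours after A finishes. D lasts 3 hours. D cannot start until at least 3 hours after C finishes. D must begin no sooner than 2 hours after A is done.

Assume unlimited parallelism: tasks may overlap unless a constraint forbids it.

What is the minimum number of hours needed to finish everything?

A has no prerequisites, so it starts at hour 0 and finishes at hour 9.
After A (finishes hour 9), F can start at hour 9 and finishes at hour 15.
B waits on A (finishes hour 9, plus 3-hour gap → hour 12), so it starts at hour 12 and finishes at 12 + 2 = hour 14.
C cannot begin until B (finishes hour 14). It runs from hour 14 to 14 + 8 = hour 22.
D has to wait for C (finishes hour 22, plus 3-hour gap → hour 25); A (finishes hour 9, plus 2-hour gap → hour 11). The latest of these is hour 25, so D runs hour 25 to 25 + 3 = hour 28.
E cannot start until D (finishes hour 28); A (finishes hour 9, plus 3-hour gap → hour 12). The controlling bound is hour 28, so E finishes at 28 + 1 = hour 29.
All tasks are finished once the last one completes. Finish times: A at 9, B at 14, C at 22, D at 28, E at 29, F at 15. The latest is hour 29.

29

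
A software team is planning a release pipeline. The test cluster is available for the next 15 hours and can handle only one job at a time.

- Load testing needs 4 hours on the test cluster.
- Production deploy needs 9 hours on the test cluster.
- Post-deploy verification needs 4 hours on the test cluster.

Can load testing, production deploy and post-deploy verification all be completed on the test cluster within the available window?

Running back to back, the jobs need 4 + 9 + 4 = 17 hours on the test cluster.
Since 17 > 15, they cannot all fit.

No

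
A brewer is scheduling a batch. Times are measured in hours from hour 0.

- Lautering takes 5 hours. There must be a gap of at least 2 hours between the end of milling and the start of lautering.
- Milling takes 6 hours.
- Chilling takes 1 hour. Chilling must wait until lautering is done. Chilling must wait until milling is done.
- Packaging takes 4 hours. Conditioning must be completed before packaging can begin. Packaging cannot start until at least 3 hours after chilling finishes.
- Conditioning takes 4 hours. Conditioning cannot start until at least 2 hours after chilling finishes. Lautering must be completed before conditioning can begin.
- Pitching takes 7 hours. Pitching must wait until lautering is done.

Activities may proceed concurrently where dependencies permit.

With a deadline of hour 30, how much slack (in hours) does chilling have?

6

Milling can start immediately at hour 0; it finishes at hour 6.
After milling (finishes hour 6, plus 2-hour gap → hour 8), lautering can start at hour 8 and finishes at hour 13.
Chilling cannot start until lautering (finishes hour 13); milling (finishes hour 6). The controlling bound is hour 13, so chilling finishes at 13 + 1 = hour 14.

Working backward from the deadline:
To finish by hour 30, packaging (duration 4) must start no later than hour 26.
Conditioning has to be done before packaging (must start by hour 26). That means finishing by hour 26, i.e. starting by 26 − 4 = hour 22.
For chilling: conditioning (must start by hour 22, minus 2-hour gap → hour 20); packaging (must start by hour 26, minus 3-hour gap → hour 23). The most restrictive is hour 20; with a 1-hour duration, chilling must start by hour 19.
So chilling can start as early as hour 13 and as late as hour 19, giving 19 − 13 = 6 hours of slack.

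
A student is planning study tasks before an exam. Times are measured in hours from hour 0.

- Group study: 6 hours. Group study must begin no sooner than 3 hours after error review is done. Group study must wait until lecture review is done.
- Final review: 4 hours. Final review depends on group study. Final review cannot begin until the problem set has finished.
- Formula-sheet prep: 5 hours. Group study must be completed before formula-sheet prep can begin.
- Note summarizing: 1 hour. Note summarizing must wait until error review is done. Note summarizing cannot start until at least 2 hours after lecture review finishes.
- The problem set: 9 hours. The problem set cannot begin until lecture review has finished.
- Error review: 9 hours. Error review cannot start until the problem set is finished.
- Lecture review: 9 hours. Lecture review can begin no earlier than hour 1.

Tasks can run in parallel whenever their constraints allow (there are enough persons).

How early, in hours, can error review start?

After its own release at hour 1, lecture review can start at hour 1 and finishes at hour 10.
The problem set waits on lecture review (finishes hour 10), so it starts at hour 10 and finishes at 10 + 9 = hour 19.
Error review waits on the problem set (finishes hour 19), so the earliest it can start is hour 19.

19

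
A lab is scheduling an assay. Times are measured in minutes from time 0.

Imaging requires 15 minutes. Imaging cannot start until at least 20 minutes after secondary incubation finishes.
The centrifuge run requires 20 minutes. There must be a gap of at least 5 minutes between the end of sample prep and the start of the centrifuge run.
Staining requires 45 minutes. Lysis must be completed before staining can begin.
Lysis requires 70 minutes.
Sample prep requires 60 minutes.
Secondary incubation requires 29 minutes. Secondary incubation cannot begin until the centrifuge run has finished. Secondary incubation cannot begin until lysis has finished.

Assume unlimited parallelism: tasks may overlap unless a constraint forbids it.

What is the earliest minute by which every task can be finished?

149

Lysis has no prerequisites, so it starts at minute 0 and finishes at minute 70.
Staining waits on lysis (finishes minute 70), so it starts at minute 70 and finishes at 70 + 45 = minute 115.
Sample prep has no prerequisites, so it starts at minute 0 and finishes at minute 60.
The centrifuge run waits on sample prep (finishes minute 60, plus 5-minute gap → minute 65), so it starts at minute 65 and finishes at 65 + 20 = minute 85.
For secondary incubation: the centrifuge run (finishes minute 85); lysis (finishes minute 70). Taking the maximum gives a start of minute 85, and it finishes at 85 + 29 = minute 114.
After secondary incubation (finishes minute 114, plus 20-minute gap → minute 134), imaging can start at minute 134 and finishes at minute 149.
All tasks are finished once the last one completes. Finish times: Sample prep at 60, Lysis at 70, The centrifuge run at 85, Staining at 115, Secondary incubation at 114, Imaging at 149. The latest is minute 149.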